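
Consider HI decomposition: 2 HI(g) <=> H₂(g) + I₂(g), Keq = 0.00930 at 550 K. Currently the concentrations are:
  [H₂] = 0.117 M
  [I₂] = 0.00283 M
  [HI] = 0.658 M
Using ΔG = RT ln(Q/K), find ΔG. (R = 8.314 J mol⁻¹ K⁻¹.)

Q = [H₂]·[I₂] / [HI]² = (0.117)·(0.00283) / (0.658)² = 7.65e-4
ΔG = RT ln(Q/Keq) = (8.314 J mol⁻¹ K⁻¹)(550 K) × ln(7.65e-4/0.00930)
   = (4.573 kJ/mol)(-2.498) = -11.4 kJ/mol
ΔG < 0, so the forward reaction is spontaneous (proceeds forward).

ΔG = -11.4 kJ/mol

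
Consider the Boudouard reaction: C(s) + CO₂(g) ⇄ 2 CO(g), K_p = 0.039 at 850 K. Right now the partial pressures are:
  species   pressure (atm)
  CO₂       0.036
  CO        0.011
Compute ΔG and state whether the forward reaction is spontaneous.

(C is a pure solid — omitted from Q_p.)
Q_p = P(CO)² / P(CO₂) = (0.011)² / (0.036) = 0.00336
ΔG = RT ln(Q_p/K_p) = (8.314 J mol⁻¹ K⁻¹)(850 K) × ln(0.00336/0.039)
   = (7.067 kJ/mol)(-2.452) = -17.3 kJ/mol
ΔG < 0, so the forward reaction is spontaneous (proceeds forward).

ΔG = -17.3 kJ/mol; the forward reaction is spontaneous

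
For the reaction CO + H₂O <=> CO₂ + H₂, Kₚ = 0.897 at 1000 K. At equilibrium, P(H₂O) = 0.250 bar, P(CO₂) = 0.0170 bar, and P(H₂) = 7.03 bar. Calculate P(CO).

At equilibrium, Kₚ = P(CO₂)·P(H₂) / (P(CO)·P(H₂O)) = 0.897.
(0.0170)·(7.03) / ((P(CO))·(0.250)) = 0.897
P(CO) = 0.533 bar

P(CO) = 0.533 bar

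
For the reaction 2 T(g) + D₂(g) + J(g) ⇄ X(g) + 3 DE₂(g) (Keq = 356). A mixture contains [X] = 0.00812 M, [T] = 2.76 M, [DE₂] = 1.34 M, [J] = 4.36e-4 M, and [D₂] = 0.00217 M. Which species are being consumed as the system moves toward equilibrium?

Q = [X]·[DE₂]³ / ([T]²·[D₂]·[J]) = (0.00812)·(1.34)³ / ((2.76)²·(0.00217)·(4.36e-4)) = 2710
Q = 2710 > Keq = 356: net reverse reaction.

X, DE₂ (products)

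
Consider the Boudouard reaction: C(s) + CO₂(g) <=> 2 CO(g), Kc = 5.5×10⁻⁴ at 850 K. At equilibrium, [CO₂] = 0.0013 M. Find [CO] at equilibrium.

(C is a pure solid — omitted from Kc.)
At equilibrium, Kc = [CO]² / [CO₂] = 5.5×10⁻⁴.
([CO])² / (0.0013) = 5.5×10⁻⁴
[CO]² = 7.15×10⁻⁷ ⇒ [CO] = 8.5×10⁻⁴ M

[CO] = 8.5×10⁻⁴ M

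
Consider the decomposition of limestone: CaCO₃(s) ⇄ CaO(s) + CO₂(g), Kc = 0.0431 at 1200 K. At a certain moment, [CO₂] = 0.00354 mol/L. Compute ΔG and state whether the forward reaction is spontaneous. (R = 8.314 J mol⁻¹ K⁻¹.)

(CaCO₃, CaO are pure solids — omitted from Qc.)
Qc = [CO₂] = 0.00354
ΔG = RT ln(Qc/Kc) = (8.314 J mol⁻¹ K⁻¹)(1200 K) × ln(0.00354/0.0431)
   = (9.977 kJ/mol)(-2.499) = -24.9 kJ/mol
ΔG < 0, so the forward reaction is spontaneous (proceeds forward).

ΔG = -24.9 kJ/mol; the forward reaction is spontaneous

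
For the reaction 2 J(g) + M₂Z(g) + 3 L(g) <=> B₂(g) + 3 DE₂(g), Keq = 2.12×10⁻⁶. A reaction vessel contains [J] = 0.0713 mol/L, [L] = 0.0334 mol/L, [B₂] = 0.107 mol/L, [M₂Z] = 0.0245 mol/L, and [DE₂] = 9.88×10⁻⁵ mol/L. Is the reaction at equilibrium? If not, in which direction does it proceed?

to the left

Q = [B₂]·[DE₂]³ / ([J]²·[M₂Z]·[L]³) = (0.107)·(9.88×10⁻⁵)³ / ((0.0713)²·(0.0245)·(0.0334)³) = 2.22×10⁻⁵
Q = 2.22×10⁻⁵ > Keq = 2.12×10⁻⁶, so the reverse reaction proceeds.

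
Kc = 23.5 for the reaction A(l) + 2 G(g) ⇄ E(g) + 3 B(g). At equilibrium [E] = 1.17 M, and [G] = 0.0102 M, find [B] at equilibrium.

[B] = 0.128 M

(A is a pure liquid — omitted from Kc.)
At equilibrium, Kc = [E]·[B]³ / [G]² = 23.5.
(1.17)·([B])³ / (0.0102)² = 23.5
[B]³ = 0.00209 ⇒ [B] = 0.128 M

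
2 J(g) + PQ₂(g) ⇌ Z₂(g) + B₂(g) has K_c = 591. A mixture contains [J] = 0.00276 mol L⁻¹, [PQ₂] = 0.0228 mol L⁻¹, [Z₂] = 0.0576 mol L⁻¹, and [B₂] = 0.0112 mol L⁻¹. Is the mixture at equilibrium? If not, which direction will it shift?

no; Q > K, reaction proceeds in reverse

Q_c = [Z₂]·[B₂] / ([J]²·[PQ₂]) = (0.0576)·(0.0112) / ((0.00276)²·(0.0228)) = 3710
Q_c = 3710 > K_c = 591: net reverse reaction.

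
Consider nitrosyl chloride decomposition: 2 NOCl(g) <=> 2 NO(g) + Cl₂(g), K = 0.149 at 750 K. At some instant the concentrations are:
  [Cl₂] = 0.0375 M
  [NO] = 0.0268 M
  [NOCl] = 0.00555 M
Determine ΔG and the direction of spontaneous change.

Q = [NO]²·[Cl₂] / [NOCl]² = (0.0268)²·(0.0375) / (0.00555)² = 0.874
ΔG = RT ln(Q/K) = (8.314 J mol⁻¹ K⁻¹)(750 K) × ln(0.874/0.149)
   = (6.236 kJ/mol)(1.769) = 11.0 kJ/mol
ΔG > 0, so the forward reaction is non-spontaneous (proceeds in reverse).

ΔG = 11.0 kJ/mol; the forward reaction is non-spontaneous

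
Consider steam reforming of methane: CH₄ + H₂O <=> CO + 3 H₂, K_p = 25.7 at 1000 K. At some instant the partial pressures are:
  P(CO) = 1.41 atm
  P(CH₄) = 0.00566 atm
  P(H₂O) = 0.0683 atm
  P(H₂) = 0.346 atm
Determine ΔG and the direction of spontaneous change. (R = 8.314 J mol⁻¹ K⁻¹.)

Q_p = P(CO)·P(H₂)³ / (P(CH₄)·P(H₂O)) = (1.41)·(0.346)³ / ((0.00566)·(0.0683)) = 151
ΔG = RT ln(Q_p/K_p) = (8.314 J mol⁻¹ K⁻¹)(1000 K) × ln(151/25.7)
   = (8.314 kJ/mol)(1.771) = 14.7 kJ/mol
ΔG > 0, so the forward reaction is non-spontaneous (proceeds in reverse).

ΔG = 14.7 kJ/mol; the forward reaction is non-spontaneous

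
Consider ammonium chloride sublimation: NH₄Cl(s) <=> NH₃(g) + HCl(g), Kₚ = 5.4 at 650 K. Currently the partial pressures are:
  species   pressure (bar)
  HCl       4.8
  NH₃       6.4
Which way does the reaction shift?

to the left

(NH₄Cl is a pure solid — omitted from Qₚ.)
Qₚ = P(NH₃)·P(HCl) = (6.4)·(4.8) = 31
Qₚ = 31 > Kₚ = 5.4, so the reverse reaction proceeds.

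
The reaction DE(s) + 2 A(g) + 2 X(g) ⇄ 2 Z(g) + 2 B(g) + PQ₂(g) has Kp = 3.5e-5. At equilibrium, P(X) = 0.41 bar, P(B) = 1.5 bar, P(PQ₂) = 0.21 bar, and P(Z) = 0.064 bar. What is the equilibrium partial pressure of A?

P(A) = 18 bar

(DE is a pure solid — omitted from Kp.)
At equilibrium, Kp = P(Z)²·P(B)²·P(PQ₂) / (P(A)²·P(X)²) = 3.5e-5.
(0.064)²·(1.5)²·(0.21) / ((P(A))²·(0.41)²) = 3.5e-5
P(A)² = 329 ⇒ P(A) = 18 bar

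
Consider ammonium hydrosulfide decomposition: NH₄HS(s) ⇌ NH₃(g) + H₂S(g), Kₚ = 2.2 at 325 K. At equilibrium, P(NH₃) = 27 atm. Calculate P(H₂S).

P(H₂S) = 0.081 atm

(NH₄HS is a pure solid — omitted from Kₚ.)
At equilibrium, Kₚ = P(NH₃)·P(H₂S) = 2.2.
(27)·(P(H₂S)) = 2.2
P(H₂S) = 0.0815 = 0.081 atm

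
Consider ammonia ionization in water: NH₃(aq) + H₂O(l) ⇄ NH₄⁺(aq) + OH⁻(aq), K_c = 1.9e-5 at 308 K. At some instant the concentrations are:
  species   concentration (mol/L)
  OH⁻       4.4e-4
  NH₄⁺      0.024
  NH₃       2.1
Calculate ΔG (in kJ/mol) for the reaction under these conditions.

ΔG = -3.40 kJ/mol

(H₂O is a pure liquid — omitted from Q_c.)
Q_c = [NH₄⁺]·[OH⁻] / [NH₃] = (0.024)·(4.4e-4) / (2.1) = 5.03e-6
ΔG = RT ln(Q_c/K_c) = (8.314 J mol⁻¹ K⁻¹)(308 K) × ln(5.03e-6/1.9e-5)
   = (2.561 kJ/mol)(-1.329) = -3.40 kJ/mol
ΔG < 0, so the forward reaction is spontaneous (proceeds forward).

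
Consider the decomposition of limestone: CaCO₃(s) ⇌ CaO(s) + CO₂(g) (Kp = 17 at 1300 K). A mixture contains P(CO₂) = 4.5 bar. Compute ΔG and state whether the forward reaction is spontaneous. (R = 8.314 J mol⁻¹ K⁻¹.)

(CaCO₃, CaO are pure solids — omitted from Qp.)
Qp = P(CO₂) = 4.50
ΔG = RT ln(Qp/Kp) = (8.314 J mol⁻¹ K⁻¹)(1300 K) × ln(4.50/17)
   = (10.81 kJ/mol)(-1.329) = -14.4 kJ/mol
ΔG < 0, so the forward reaction is spontaneous (proceeds forward).

ΔG = -14.4 kJ/mol; the forward reaction is spontaneous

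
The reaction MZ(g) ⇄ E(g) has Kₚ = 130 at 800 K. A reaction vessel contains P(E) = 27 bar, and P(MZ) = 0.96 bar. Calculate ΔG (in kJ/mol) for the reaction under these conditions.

Qₚ = P(E) / P(MZ) = (27) / (0.96) = 28.1
ΔG = RT ln(Qₚ/Kₚ) = (8.314 J mol⁻¹ K⁻¹)(800 K) × ln(28.1/130)
   = (6.651 kJ/mol)(-1.532) = -10.2 kJ/mol
ΔG < 0, so the forward reaction is spontaneous (proceeds forward).

ΔG = -10.2 kJ/mol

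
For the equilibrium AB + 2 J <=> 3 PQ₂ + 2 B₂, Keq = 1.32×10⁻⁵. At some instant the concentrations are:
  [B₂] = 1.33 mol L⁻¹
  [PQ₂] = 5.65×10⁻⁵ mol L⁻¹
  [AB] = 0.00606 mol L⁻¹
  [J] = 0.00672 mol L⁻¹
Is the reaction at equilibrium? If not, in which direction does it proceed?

Q = [PQ₂]³·[B₂]² / ([AB]·[J]²) = (5.65×10⁻⁵)³·(1.33)² / ((0.00606)·(0.00672)²) = 1.17×10⁻⁶
Q = 1.17×10⁻⁶ < Keq = 1.32×10⁻⁵, so the forward reaction proceeds.

in the forward direction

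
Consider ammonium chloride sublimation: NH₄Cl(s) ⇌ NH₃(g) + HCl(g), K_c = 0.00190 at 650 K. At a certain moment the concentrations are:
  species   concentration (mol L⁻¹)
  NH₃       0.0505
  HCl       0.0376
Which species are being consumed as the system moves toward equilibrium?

(NH₄Cl is a pure solid — omitted from Q_c.)
Q_c = [NH₃]·[HCl] = (0.0505)·(0.0376) = 0.00190
Q_c = 0.00190 = K_c; the system is at equilibrium.

none (at equilibrium)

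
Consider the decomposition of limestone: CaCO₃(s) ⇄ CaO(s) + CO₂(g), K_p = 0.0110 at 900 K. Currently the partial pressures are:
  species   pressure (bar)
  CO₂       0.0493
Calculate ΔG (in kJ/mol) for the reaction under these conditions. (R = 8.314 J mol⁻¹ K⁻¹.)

(CaCO₃, CaO are pure solids — omitted from Q_p.)
Q_p = P(CO₂) = 0.0493
ΔG = RT ln(Q_p/K_p) = (8.314 J mol⁻¹ K⁻¹)(900 K) × ln(0.0493/0.0110)
   = (7.483 kJ/mol)(1.500) = 11.2 kJ/mol
ΔG > 0, so the forward reaction is non-spontaneous (proceeds in reverse).

ΔG = 11.2 kJ/mol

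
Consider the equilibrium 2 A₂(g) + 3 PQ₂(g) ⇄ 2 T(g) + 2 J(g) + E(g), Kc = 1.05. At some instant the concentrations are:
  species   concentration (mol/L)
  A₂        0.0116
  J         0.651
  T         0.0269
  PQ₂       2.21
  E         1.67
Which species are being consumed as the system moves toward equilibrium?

A₂, PQ₂ (reactants)

Qc = [T]²·[J]²·[E] / ([A₂]²·[PQ₂]³) = (0.0269)²·(0.651)²·(1.67) / ((0.0116)²·(2.21)³) = 0.353
Qc = 0.353 < Kc = 1.05: net forward reaction.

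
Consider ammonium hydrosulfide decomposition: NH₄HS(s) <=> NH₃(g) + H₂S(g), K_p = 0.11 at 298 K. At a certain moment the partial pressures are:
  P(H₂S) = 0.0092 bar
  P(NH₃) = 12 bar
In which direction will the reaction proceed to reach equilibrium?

(NH₄HS is a pure solid — omitted from Q_p.)
Q_p = P(NH₃)·P(H₂S) = (12)·(0.0092) = 0.11
Q_p = 0.11 = K_p, so the system is already at equilibrium.

no net change (already at equilibrium)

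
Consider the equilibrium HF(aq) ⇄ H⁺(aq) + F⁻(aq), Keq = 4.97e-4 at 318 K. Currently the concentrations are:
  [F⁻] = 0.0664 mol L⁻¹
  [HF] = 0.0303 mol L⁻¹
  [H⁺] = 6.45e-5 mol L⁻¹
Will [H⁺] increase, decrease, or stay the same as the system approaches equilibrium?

increase

Q = [H⁺]·[F⁻] / [HF] = (6.45e-5)·(0.0664) / (0.0303) = 1.41e-4
Q = 1.41e-4 < Keq = 4.97e-4: net forward reaction.
H⁺ is a product, so it increases.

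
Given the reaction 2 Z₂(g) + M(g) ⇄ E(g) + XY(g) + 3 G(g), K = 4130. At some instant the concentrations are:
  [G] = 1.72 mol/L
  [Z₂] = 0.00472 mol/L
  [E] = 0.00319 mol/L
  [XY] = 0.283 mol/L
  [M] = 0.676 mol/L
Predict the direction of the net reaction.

Q = [E]·[XY]·[G]³ / ([Z₂]²·[M]) = (0.00319)·(0.283)·(1.72)³ / ((0.00472)²·(0.676)) = 305
Q = 305 < K = 4130, so the forward reaction proceeds.

in the forward direction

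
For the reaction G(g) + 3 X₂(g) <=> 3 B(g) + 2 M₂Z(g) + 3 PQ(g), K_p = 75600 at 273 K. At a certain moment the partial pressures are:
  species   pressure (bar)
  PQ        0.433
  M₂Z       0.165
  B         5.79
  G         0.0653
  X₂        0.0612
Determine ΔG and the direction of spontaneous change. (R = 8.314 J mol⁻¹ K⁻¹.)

ΔG = -2.20 kJ/mol; the forward reaction is spontaneous

Q_p = P(B)³·P(M₂Z)²·P(PQ)³ / (P(G)·P(X₂)³) = (5.79)³·(0.165)²·(0.433)³ / ((0.0653)·(0.0612)³) = 28700
ΔG = RT ln(Q_p/K_p) = (8.314 J mol⁻¹ K⁻¹)(273 K) × ln(28700/75600)
   = (2.270 kJ/mol)(-0.9686) = -2.20 kJ/mol
ΔG < 0, so the forward reaction is spontaneous (proceeds forward).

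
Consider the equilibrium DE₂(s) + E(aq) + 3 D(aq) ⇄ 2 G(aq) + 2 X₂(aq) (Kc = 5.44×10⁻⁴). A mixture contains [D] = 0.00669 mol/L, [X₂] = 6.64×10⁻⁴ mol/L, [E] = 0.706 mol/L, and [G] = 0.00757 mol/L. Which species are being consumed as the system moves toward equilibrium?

DE₂, E, D (reactants)

(DE₂ is a pure solid — omitted from Qc.)
Qc = [G]²·[X₂]² / ([E]·[D]³) = (0.00757)²·(6.64×10⁻⁴)² / ((0.706)·(0.00669)³) = 1.20×10⁻⁴
Qc = 1.20×10⁻⁴ < Kc = 5.44×10⁻⁴: net forward reaction.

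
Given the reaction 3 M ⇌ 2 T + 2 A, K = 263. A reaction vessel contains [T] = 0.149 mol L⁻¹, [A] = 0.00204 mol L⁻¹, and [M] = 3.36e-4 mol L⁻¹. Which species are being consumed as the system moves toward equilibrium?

T, A (products)

Q = [T]²·[A]² / [M]³ = (0.149)²·(0.00204)² / (3.36e-4)³ = 2440
Q = 2440 > K = 263: net reverse reaction.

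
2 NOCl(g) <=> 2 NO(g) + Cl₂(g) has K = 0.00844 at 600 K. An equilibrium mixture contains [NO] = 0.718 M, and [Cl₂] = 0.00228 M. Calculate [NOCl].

At equilibrium, K = [NO]²·[Cl₂] / [NOCl]² = 0.00844.
(0.718)²·(0.00228) / ([NOCl])² = 0.00844
[NOCl]² = 0.139 ⇒ [NOCl] = 0.373 M

[NOCl] = 0.373 M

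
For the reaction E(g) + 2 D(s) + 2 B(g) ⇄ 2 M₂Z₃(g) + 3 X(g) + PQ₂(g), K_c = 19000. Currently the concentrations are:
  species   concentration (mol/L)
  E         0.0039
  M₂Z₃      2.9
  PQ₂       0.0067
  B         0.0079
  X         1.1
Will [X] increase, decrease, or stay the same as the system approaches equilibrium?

(D is a pure solid — omitted from Q_c.)
Q_c = [M₂Z₃]²·[X]³·[PQ₂] / ([E]·[B]²) = (2.9)²·(1.1)³·(0.0067) / ((0.0039)·(0.0079)²) = 3.1e5
Q_c = 3.1e5 > K_c = 19000: net reverse reaction.
X is a product, so it decreases.

decrease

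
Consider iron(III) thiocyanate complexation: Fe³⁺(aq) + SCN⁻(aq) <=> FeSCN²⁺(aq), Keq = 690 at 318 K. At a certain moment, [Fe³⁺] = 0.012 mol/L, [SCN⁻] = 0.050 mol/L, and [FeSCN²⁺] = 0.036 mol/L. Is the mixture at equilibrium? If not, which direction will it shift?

Q = [FeSCN²⁺] / ([Fe³⁺]·[SCN⁻]) = (0.036) / ((0.012)·(0.050)) = 60
Q = 60 < Keq = 690: net forward reaction.

no; Q < K, reaction proceeds forward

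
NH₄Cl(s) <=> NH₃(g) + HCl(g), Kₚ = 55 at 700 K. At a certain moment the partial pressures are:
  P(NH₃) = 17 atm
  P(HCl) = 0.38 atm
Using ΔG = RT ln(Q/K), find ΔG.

ΔG = -12.5 kJ/mol

(NH₄Cl is a pure solid — omitted from Qₚ.)
Qₚ = P(NH₃)·P(HCl) = (17)·(0.38) = 6.46
ΔG = RT ln(Qₚ/Kₚ) = (8.314 J mol⁻¹ K⁻¹)(700 K) × ln(6.46/55)
   = (5.820 kJ/mol)(-2.142) = -12.5 kJ/mol
ΔG < 0, so the forward reaction is spontaneous (proceeds forward).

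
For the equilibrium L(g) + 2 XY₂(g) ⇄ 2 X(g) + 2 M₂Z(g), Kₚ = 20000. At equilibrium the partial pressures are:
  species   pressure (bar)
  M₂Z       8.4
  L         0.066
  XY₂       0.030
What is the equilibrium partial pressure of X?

At equilibrium, Kₚ = P(X)²·P(M₂Z)² / (P(L)·P(XY₂)²) = 20000.
(P(X))²·(8.4)² / ((0.066)·(0.030)²) = 20000
P(X)² = 0.0168 ⇒ P(X) = 0.13 bar

P(X) = 0.13 bar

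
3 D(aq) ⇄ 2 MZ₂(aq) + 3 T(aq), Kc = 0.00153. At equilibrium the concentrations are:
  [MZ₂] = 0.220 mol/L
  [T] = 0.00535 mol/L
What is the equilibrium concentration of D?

At equilibrium, Kc = [MZ₂]²·[T]³ / [D]³ = 0.00153.
(0.220)²·(0.00535)³ / ([D])³ = 0.00153
[D]³ = 4.84e-6 ⇒ [D] = 0.0169 mol/L

[D] = 0.0169 mol/L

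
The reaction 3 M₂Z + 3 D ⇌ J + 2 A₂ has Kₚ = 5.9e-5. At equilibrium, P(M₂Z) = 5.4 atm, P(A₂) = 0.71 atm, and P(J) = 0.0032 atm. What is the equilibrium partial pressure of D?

At equilibrium, Kₚ = P(J)·P(A₂)² / (P(M₂Z)³·P(D)³) = 5.9e-5.
(0.0032)·(0.71)² / ((5.4)³·(P(D))³) = 5.9e-5
P(D)³ = 0.174 ⇒ P(D) = 0.56 atm

P(D) = 0.56 atm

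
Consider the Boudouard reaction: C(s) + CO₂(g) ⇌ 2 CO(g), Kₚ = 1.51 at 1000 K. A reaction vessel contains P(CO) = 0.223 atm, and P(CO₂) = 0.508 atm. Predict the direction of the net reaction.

(C is a pure solid — omitted from Qₚ.)
Qₚ = P(CO)² / P(CO₂) = (0.223)² / (0.508) = 0.0979
Qₚ = 0.0979 < Kₚ = 1.51, so the forward reaction proceeds.

toward products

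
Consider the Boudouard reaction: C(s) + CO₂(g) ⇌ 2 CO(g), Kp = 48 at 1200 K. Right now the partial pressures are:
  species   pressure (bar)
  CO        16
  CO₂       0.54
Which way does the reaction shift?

(C is a pure solid — omitted from Qp.)
Qp = P(CO)² / P(CO₂) = (16)² / (0.54) = 470
Qp = 470 > Kp = 48, so the reverse reaction proceeds.

to the left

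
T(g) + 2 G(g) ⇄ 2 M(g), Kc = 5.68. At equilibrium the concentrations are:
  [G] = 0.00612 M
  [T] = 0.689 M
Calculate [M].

[M] = 0.0121 M

At equilibrium, Kc = [M]² / ([T]·[G]²) = 5.68.
([M])² / ((0.689)·(0.00612)²) = 5.68
[M]² = 1.47e-4 ⇒ [M] = 0.0121 M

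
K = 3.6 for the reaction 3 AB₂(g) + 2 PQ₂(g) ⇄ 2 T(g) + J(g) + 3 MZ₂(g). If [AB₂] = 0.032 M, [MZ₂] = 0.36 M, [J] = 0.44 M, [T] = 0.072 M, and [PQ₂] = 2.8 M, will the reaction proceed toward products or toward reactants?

forward (toward products)

Q = [T]²·[J]·[MZ₂]³ / ([AB₂]³·[PQ₂]²) = (0.072)²·(0.44)·(0.36)³ / ((0.032)³·(2.8)²) = 0.41
Q = 0.41 < K = 3.6, so the forward reaction proceeds.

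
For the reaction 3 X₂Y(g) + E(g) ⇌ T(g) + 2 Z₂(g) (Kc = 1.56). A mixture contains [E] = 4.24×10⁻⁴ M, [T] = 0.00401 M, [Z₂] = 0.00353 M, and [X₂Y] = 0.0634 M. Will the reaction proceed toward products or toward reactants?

Qc = [T]·[Z₂]² / ([X₂Y]³·[E]) = (0.00401)·(0.00353)² / ((0.0634)³·(4.24×10⁻⁴)) = 0.462
Qc = 0.462 < Kc = 1.56, so the forward reaction proceeds.

toward products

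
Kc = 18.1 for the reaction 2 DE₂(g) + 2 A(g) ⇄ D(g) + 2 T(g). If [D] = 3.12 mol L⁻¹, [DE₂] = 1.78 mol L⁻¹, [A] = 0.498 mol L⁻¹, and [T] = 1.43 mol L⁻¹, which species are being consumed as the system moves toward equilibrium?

Qc = [D]·[T]² / ([DE₂]²·[A]²) = (3.12)·(1.43)² / ((1.78)²·(0.498)²) = 8.12
Qc = 8.12 < Kc = 18.1: net forward reaction.

DE₂, A (reactants)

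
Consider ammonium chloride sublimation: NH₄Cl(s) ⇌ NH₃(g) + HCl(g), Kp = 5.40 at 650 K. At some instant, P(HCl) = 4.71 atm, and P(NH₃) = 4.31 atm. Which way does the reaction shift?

reverse (toward reactants)

(NH₄Cl is a pure solid — omitted from Qp.)
Qp = P(NH₃)·P(HCl) = (4.31)·(4.71) = 20.3
Qp = 20.3 > Kp = 5.40, so the reverse reaction proceeds.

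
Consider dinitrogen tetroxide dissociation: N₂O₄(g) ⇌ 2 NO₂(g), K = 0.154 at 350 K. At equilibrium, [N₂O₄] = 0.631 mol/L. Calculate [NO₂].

[NO₂] = 0.312 mol/L

At equilibrium, K = [NO₂]² / [N₂O₄] = 0.154.
([NO₂])² / (0.631) = 0.154
[NO₂]² = 0.0972 ⇒ [NO₂] = 0.312 mol/L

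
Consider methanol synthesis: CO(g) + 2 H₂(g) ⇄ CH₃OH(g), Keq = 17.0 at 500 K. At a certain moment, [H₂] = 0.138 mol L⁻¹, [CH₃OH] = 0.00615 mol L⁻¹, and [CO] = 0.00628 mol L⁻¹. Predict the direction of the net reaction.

toward reactants

Q = [CH₃OH] / ([CO]·[H₂]²) = (0.00615) / ((0.00628)·(0.138)²) = 51.4
Q = 51.4 > Keq = 17.0, so the reverse reaction proceeds.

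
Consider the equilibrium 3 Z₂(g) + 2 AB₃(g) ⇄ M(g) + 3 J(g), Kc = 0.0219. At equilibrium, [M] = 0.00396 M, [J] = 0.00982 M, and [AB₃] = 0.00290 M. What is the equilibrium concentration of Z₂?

At equilibrium, Kc = [M]·[J]³ / ([Z₂]³·[AB₃]²) = 0.0219.
(0.00396)·(0.00982)³ / (([Z₂])³·(0.00290)²) = 0.0219
[Z₂]³ = 0.0204 ⇒ [Z₂] = 0.273 M

[Z₂] = 0.273 M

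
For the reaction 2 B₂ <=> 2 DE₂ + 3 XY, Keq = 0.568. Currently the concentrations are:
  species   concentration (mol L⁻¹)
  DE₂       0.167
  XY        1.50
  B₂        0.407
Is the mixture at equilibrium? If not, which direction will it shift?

Q = [DE₂]²·[XY]³ / [B₂]² = (0.167)²·(1.50)³ / (0.407)² = 0.568
Q = 0.568 = Keq; the system is at equilibrium.

yes, at equilibrium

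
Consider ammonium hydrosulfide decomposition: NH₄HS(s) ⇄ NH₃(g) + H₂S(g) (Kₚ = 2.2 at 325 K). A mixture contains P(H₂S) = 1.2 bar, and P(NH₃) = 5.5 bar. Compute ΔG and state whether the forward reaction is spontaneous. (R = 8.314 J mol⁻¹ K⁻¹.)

ΔG = 2.97 kJ/mol; the forward reaction is non-spontaneous

(NH₄HS is a pure solid — omitted from Qₚ.)
Qₚ = P(NH₃)·P(H₂S) = (5.5)·(1.2) = 6.60
ΔG = RT ln(Qₚ/Kₚ) = (8.314 J mol⁻¹ K⁻¹)(325 K) × ln(6.60/2.2)
   = (2.702 kJ/mol)(1.099) = 2.97 kJ/mol
ΔG > 0, so the forward reaction is non-spontaneous (proceeds in reverse).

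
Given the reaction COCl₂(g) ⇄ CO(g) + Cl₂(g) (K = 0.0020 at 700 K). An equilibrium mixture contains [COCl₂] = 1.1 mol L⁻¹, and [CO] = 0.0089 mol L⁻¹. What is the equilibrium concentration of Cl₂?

[Cl₂] = 0.25 mol L⁻¹

At equilibrium, K = [CO]·[Cl₂] / [COCl₂] = 0.0020.
(0.0089)·([Cl₂]) / (1.1) = 0.0020
[Cl₂] = 0.247 = 0.25 mol L⁻¹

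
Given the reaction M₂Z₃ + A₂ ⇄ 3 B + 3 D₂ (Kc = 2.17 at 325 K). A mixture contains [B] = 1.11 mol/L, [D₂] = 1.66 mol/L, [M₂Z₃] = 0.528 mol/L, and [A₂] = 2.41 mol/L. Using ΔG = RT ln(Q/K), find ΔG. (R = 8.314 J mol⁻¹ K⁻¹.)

ΔG = 2.21 kJ/mol

Qc = [B]³·[D₂]³ / ([M₂Z₃]·[A₂]) = (1.11)³·(1.66)³ / ((0.528)·(2.41)) = 4.92
ΔG = RT ln(Qc/Kc) = (8.314 J mol⁻¹ K⁻¹)(325 K) × ln(4.92/2.17)
   = (2.702 kJ/mol)(0.8186) = 2.21 kJ/mol
ΔG > 0, so the forward reaction is non-spontaneous (proceeds in reverse).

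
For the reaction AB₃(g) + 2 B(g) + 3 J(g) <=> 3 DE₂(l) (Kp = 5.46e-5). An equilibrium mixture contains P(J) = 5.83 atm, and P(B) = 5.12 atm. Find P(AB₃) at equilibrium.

(DE₂ is a pure liquid — omitted from Kp.)
At equilibrium, Kp = 1 / (P(AB₃)·P(B)²·P(J)³) = 5.46e-5.
1 / ((P(AB₃))·(5.12)²·(5.83)³) = 5.46e-5
P(AB₃) = 3.53 atm

P(AB₃) = 3.53 atm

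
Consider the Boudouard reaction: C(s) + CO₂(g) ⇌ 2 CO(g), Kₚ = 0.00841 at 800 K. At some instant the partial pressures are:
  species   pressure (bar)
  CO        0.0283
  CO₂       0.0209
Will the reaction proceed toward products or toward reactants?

(C is a pure solid — omitted from Qₚ.)
Qₚ = P(CO)² / P(CO₂) = (0.0283)² / (0.0209) = 0.0383
Qₚ = 0.0383 > Kₚ = 0.00841, so the reverse reaction proceeds.

toward reactants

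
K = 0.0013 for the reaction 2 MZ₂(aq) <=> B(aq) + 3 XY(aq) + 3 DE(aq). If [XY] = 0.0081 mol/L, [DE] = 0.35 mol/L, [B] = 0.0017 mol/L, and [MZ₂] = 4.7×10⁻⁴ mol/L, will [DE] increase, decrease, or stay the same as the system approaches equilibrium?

Q = [B]·[XY]³·[DE]³ / [MZ₂]² = (0.0017)·(0.0081)³·(0.35)³ / (4.7×10⁻⁴)² = 1.8×10⁻⁴
Q = 1.8×10⁻⁴ < K = 0.0013: net forward reaction.
DE is a product, so it increases.

increase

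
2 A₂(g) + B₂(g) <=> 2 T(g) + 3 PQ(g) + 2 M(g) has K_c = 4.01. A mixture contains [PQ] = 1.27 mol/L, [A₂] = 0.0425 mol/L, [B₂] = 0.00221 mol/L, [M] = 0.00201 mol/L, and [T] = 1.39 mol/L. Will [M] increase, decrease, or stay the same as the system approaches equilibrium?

stay the same

Q_c = [T]²·[PQ]³·[M]² / ([A₂]²·[B₂]) = (1.39)²·(1.27)³·(0.00201)² / ((0.0425)²·(0.00221)) = 4.01
Q_c = 4.01 = K_c; the system is at equilibrium.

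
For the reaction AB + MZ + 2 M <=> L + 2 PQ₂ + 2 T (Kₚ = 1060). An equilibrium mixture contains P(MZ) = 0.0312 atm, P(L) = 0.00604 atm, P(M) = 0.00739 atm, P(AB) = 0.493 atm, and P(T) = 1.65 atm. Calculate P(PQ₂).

At equilibrium, Kₚ = P(L)·P(PQ₂)²·P(T)² / (P(AB)·P(MZ)·P(M)²) = 1060.
(0.00604)·(P(PQ₂))²·(1.65)² / ((0.493)·(0.0312)·(0.00739)²) = 1060
P(PQ₂)² = 0.0541 ⇒ P(PQ₂) = 0.233 atm

P(PQ₂) = 0.233 atm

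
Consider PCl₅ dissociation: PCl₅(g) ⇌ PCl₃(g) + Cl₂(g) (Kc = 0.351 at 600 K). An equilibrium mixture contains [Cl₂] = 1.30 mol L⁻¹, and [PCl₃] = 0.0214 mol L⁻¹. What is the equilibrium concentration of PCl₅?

[PCl₅] = 0.0793 mol L⁻¹

At equilibrium, Kc = [PCl₃]·[Cl₂] / [PCl₅] = 0.351.
(0.0214)·(1.30) / ([PCl₅]) = 0.351
[PCl₅] = 0.0793 mol L⁻¹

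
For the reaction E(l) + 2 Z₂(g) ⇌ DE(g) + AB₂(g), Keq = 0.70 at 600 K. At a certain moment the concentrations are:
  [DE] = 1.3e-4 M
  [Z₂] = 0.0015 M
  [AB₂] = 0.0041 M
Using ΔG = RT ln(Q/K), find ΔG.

ΔG = -5.40 kJ/mol

(E is a pure liquid — omitted from Q.)
Q = [DE]·[AB₂] / [Z₂]² = (1.3e-4)·(0.0041) / (0.0015)² = 0.237
ΔG = RT ln(Q/Keq) = (8.314 J mol⁻¹ K⁻¹)(600 K) × ln(0.237/0.70)
   = (4.988 kJ/mol)(-1.083) = -5.40 kJ/mol
ΔG < 0, so the forward reaction is spontaneous (proceeds forward).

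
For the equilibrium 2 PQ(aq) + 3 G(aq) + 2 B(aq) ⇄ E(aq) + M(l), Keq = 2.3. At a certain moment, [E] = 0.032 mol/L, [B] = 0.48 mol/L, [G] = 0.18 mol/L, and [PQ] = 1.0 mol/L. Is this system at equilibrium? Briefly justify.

no; Q > K, reaction proceeds in reverse

(M is a pure liquid — omitted from Q.)
Q = [E] / ([PQ]²·[G]³·[B]²) = (0.032) / ((1.0)²·(0.18)³·(0.48)²) = 24
Q = 24 > Keq = 2.3: net reverse reaction.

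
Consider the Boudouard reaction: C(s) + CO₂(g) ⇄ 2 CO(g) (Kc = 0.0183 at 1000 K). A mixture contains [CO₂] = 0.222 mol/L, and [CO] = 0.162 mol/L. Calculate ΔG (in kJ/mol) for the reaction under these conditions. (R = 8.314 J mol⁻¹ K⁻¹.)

(C is a pure solid — omitted from Qc.)
Qc = [CO]² / [CO₂] = (0.162)² / (0.222) = 0.118
ΔG = RT ln(Qc/Kc) = (8.314 J mol⁻¹ K⁻¹)(1000 K) × ln(0.118/0.0183)
   = (8.314 kJ/mol)(1.864) = 15.5 kJ/mol
ΔG > 0, so the forward reaction is non-spontaneous (proceeds in reverse).

ΔG = 15.5 kJ/mol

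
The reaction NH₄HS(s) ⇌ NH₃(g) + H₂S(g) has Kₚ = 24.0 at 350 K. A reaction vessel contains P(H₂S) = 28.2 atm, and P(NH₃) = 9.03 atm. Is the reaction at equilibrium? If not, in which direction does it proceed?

in the reverse direction

(NH₄HS is a pure solid — omitted from Qₚ.)
Qₚ = P(NH₃)·P(H₂S) = (9.03)·(28.2) = 255
Qₚ = 255 > Kₚ = 24.0, so the reverse reaction proceeds.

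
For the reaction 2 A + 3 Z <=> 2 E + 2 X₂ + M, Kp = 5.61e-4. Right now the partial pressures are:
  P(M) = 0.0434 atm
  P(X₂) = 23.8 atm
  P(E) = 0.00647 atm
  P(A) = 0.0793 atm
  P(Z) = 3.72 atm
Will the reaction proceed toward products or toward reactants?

Qp = P(E)²·P(X₂)²·P(M) / (P(A)²·P(Z)³) = (0.00647)²·(23.8)²·(0.0434) / ((0.0793)²·(3.72)³) = 0.00318
Qp = 0.00318 > Kp = 5.61e-4, so the reverse reaction proceeds.

reverse (toward reactants)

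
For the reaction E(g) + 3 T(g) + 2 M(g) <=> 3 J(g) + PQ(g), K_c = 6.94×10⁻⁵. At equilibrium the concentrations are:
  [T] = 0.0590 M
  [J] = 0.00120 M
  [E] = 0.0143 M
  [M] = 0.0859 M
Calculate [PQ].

At equilibrium, K_c = [J]³·[PQ] / ([E]·[T]³·[M]²) = 6.94×10⁻⁵.
(0.00120)³·([PQ]) / ((0.0143)·(0.0590)³·(0.0859)²) = 6.94×10⁻⁵
[PQ] = 8.70×10⁻⁴ M

[PQ] = 8.70×10⁻⁴ M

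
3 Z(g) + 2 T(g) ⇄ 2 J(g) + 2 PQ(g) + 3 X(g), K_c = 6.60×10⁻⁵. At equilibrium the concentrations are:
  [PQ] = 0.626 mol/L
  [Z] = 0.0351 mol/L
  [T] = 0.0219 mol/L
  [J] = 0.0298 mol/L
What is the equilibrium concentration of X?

At equilibrium, K_c = [J]²·[PQ]²·[X]³ / ([Z]³·[T]²) = 6.60×10⁻⁵.
(0.0298)²·(0.626)²·([X])³ / ((0.0351)³·(0.0219)²) = 6.60×10⁻⁵
[X]³ = 3.93×10⁻⁹ ⇒ [X] = 0.00158 mol/L

[X] = 0.00158 mol/L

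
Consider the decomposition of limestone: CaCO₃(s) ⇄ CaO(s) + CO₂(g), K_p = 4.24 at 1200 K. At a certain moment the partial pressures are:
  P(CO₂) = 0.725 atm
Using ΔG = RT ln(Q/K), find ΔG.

(CaCO₃, CaO are pure solids — omitted from Q_p.)
Q_p = P(CO₂) = 0.725
ΔG = RT ln(Q_p/K_p) = (8.314 J mol⁻¹ K⁻¹)(1200 K) × ln(0.725/4.24)
   = (9.977 kJ/mol)(-1.766) = -17.6 kJ/mol
ΔG < 0, so the forward reaction is spontaneous (proceeds forward).

ΔG = -17.6 kJ/mol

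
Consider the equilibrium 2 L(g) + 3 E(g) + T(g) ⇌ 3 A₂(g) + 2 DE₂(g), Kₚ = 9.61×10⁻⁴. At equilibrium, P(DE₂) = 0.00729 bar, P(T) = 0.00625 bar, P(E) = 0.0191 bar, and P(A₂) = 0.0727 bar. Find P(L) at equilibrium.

P(L) = 22.1 bar

At equilibrium, Kₚ = P(A₂)³·P(DE₂)² / (P(L)²·P(E)³·P(T)) = 9.61×10⁻⁴.
(0.0727)³·(0.00729)² / ((P(L))²·(0.0191)³·(0.00625)) = 9.61×10⁻⁴
P(L)² = 488 ⇒ P(L) = 22.1 bar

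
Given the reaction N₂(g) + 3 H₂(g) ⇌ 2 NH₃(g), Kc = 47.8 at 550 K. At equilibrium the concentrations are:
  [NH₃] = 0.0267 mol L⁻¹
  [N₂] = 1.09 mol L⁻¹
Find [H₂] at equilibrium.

At equilibrium, Kc = [NH₃]² / ([N₂]·[H₂]³) = 47.8.
(0.0267)² / ((1.09)·([H₂])³) = 47.8
[H₂]³ = 1.37×10⁻⁵ ⇒ [H₂] = 0.0239 mol L⁻¹

[H₂] = 0.0239 mol L⁻¹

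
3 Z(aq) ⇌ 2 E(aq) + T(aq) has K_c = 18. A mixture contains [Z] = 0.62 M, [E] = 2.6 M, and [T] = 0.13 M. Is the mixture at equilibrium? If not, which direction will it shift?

no; Q < K, reaction proceeds forward

Q_c = [E]²·[T] / [Z]³ = (2.6)²·(0.13) / (0.62)³ = 3.7
Q_c = 3.7 < K_c = 18: net forward reaction.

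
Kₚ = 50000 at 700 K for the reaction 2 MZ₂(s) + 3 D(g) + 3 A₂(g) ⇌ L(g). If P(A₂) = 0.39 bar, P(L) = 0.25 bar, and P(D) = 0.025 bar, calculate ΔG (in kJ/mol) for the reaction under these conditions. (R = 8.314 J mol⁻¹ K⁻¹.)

ΔG = 9.81 kJ/mol

(MZ₂ is a pure solid — omitted from Qₚ.)
Qₚ = P(L) / (P(D)³·P(A₂)³) = (0.25) / ((0.025)³·(0.39)³) = 2.70×10⁵
ΔG = RT ln(Qₚ/Kₚ) = (8.314 J mol⁻¹ K⁻¹)(700 K) × ln(2.70×10⁵/50000)
   = (5.820 kJ/mol)(1.686) = 9.81 kJ/mol
ΔG > 0, so the forward reaction is non-spontaneous (proceeds in reverse).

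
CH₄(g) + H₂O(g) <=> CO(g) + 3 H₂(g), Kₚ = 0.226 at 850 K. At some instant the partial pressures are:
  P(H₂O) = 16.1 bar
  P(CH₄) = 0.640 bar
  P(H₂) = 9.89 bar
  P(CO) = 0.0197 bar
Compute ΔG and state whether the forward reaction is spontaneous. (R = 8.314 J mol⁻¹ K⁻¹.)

ΔG = 14.9 kJ/mol; the forward reaction is non-spontaneous

Qₚ = P(CO)·P(H₂)³ / (P(CH₄)·P(H₂O)) = (0.0197)·(9.89)³ / ((0.640)·(16.1)) = 1.85
ΔG = RT ln(Qₚ/Kₚ) = (8.314 J mol⁻¹ K⁻¹)(850 K) × ln(1.85/0.226)
   = (7.067 kJ/mol)(2.102) = 14.9 kJ/mol
ΔG > 0, so the forward reaction is non-spontaneous (proceeds in reverse).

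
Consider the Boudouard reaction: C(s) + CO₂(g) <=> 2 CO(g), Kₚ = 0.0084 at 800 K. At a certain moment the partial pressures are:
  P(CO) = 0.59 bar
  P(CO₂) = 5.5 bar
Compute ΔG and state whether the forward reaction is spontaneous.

ΔG = 13.4 kJ/mol; the forward reaction is non-spontaneous

(C is a pure solid — omitted from Qₚ.)
Qₚ = P(CO)² / P(CO₂) = (0.59)² / (5.5) = 0.0633
ΔG = RT ln(Qₚ/Kₚ) = (8.314 J mol⁻¹ K⁻¹)(800 K) × ln(0.0633/0.0084)
   = (6.651 kJ/mol)(2.020) = 13.4 kJ/mol
ΔG > 0, so the forward reaction is non-spontaneous (proceeds in reverse).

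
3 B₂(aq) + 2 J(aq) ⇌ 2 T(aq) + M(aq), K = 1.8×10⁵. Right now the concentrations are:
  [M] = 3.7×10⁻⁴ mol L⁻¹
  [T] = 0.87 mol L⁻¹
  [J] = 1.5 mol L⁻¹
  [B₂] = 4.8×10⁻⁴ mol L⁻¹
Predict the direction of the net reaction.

Q = [T]²·[M] / ([B₂]³·[J]²) = (0.87)²·(3.7×10⁻⁴) / ((4.8×10⁻⁴)³·(1.5)²) = 1.1×10⁶
Q = 1.1×10⁶ > K = 1.8×10⁵, so the reverse reaction proceeds.

to the left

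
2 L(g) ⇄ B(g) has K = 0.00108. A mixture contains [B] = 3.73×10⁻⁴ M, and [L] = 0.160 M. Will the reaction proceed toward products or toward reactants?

Q = [B] / [L]² = (3.73×10⁻⁴) / (0.160)² = 0.0146
Q = 0.0146 > K = 0.00108, so the reverse reaction proceeds.

to the left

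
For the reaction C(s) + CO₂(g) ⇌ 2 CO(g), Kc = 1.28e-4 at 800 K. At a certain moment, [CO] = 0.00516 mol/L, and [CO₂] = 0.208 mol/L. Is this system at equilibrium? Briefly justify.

yes, at equilibrium

(C is a pure solid — omitted from Qc.)
Qc = [CO]² / [CO₂] = (0.00516)² / (0.208) = 1.28e-4
Qc = 1.28e-4 = Kc; the system is at equilibrium.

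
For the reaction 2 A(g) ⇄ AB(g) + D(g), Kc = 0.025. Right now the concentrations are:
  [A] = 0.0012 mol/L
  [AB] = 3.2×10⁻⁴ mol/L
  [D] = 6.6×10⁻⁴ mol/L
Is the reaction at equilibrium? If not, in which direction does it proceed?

toward reactants

Qc = [AB]·[D] / [A]² = (3.2×10⁻⁴)·(6.6×10⁻⁴) / (0.0012)² = 0.15
Qc = 0.15 > Kc = 0.025, so the reverse reaction proceeds.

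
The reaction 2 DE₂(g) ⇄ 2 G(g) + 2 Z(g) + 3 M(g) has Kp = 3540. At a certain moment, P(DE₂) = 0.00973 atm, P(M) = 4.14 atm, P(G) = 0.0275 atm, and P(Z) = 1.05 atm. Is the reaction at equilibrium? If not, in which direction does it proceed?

toward products

Qp = P(G)²·P(Z)²·P(M)³ / P(DE₂)² = (0.0275)²·(1.05)²·(4.14)³ / (0.00973)² = 625
Qp = 625 < Kp = 3540, so the forward reaction proceeds.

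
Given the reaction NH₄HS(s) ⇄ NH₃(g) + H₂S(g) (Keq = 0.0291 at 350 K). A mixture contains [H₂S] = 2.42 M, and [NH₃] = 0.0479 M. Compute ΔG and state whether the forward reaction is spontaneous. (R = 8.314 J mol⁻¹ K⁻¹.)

(NH₄HS is a pure solid — omitted from Q.)
Q = [NH₃]·[H₂S] = (0.0479)·(2.42) = 0.116
ΔG = RT ln(Q/Keq) = (8.314 J mol⁻¹ K⁻¹)(350 K) × ln(0.116/0.0291)
   = (2.910 kJ/mol)(1.383) = 4.02 kJ/mol
ΔG > 0, so the forward reaction is non-spontaneous (proceeds in reverse).

ΔG = 4.02 kJ/mol; the forward reaction is non-spontaneous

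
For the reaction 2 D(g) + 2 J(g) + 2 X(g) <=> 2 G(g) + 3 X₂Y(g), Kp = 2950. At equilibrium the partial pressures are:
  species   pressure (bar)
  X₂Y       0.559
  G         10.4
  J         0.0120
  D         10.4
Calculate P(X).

At equilibrium, Kp = P(G)²·P(X₂Y)³ / (P(D)²·P(J)²·P(X)²) = 2950.
(10.4)²·(0.559)³ / ((10.4)²·(0.0120)²·(P(X))²) = 2950
P(X)² = 0.411 ⇒ P(X) = 0.641 bar

P(X) = 0.641 bar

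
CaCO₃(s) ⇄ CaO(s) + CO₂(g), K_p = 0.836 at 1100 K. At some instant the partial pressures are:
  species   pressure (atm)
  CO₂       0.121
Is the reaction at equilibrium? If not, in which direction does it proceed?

(CaCO₃, CaO are pure solids — omitted from Q_p.)
Q_p = P(CO₂) = 0.121
Q_p = 0.121 < K_p = 0.836, so the forward reaction proceeds.

in the forward direction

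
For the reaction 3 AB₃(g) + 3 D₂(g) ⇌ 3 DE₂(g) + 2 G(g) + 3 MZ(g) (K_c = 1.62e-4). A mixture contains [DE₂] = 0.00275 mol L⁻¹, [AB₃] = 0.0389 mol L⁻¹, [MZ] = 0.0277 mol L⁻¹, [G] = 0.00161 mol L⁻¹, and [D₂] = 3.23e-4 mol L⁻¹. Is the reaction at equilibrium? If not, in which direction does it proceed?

in the reverse direction

Q_c = [DE₂]³·[G]²·[MZ]³ / ([AB₃]³·[D₂]³) = (0.00275)³·(0.00161)²·(0.0277)³ / ((0.0389)³·(3.23e-4)³) = 5.78e-4
Q_c = 5.78e-4 > K_c = 1.62e-4, so the reverse reaction proceeds.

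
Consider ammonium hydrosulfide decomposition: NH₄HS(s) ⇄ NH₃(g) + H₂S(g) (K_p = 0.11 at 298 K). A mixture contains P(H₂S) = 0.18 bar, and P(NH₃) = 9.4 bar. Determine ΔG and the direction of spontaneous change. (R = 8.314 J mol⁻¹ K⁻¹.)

(NH₄HS is a pure solid — omitted from Q_p.)
Q_p = P(NH₃)·P(H₂S) = (9.4)·(0.18) = 1.69
ΔG = RT ln(Q_p/K_p) = (8.314 J mol⁻¹ K⁻¹)(298 K) × ln(1.69/0.11)
   = (2.478 kJ/mol)(2.732) = 6.77 kJ/mol
ΔG > 0, so the forward reaction is non-spontaneous (proceeds in reverse).

ΔG = 6.77 kJ/mol; the forward reaction is non-spontaneous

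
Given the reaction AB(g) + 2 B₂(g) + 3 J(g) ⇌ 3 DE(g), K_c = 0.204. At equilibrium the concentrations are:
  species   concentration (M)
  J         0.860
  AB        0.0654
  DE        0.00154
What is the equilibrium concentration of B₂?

At equilibrium, K_c = [DE]³ / ([AB]·[B₂]²·[J]³) = 0.204.
(0.00154)³ / ((0.0654)·([B₂])²·(0.860)³) = 0.204
[B₂]² = 4.30×10⁻⁷ ⇒ [B₂] = 6.56×10⁻⁴ M

[B₂] = 6.56×10⁻⁴ M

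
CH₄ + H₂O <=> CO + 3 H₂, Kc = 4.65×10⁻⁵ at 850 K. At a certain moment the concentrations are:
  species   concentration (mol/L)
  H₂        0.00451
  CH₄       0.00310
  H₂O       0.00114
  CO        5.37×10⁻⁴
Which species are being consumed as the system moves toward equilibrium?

Qc = [CO]·[H₂]³ / ([CH₄]·[H₂O]) = (5.37×10⁻⁴)·(0.00451)³ / ((0.00310)·(0.00114)) = 1.39×10⁻⁵
Qc = 1.39×10⁻⁵ < Kc = 4.65×10⁻⁵: net forward reaction.

CH₄, H₂O (reactants)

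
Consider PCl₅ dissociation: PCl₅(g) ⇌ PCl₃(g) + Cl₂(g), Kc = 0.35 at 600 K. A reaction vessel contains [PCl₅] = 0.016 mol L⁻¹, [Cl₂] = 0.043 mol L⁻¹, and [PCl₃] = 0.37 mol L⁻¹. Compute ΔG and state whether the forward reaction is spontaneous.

ΔG = 5.21 kJ/mol; the forward reaction is non-spontaneous

Qc = [PCl₃]·[Cl₂] / [PCl₅] = (0.37)·(0.043) / (0.016) = 0.994
ΔG = RT ln(Qc/Kc) = (8.314 J mol⁻¹ K⁻¹)(600 K) × ln(0.994/0.35)
   = (4.988 kJ/mol)(1.044) = 5.21 kJ/mol
ΔG > 0, so the forward reaction is non-spontaneous (proceeds in reverse).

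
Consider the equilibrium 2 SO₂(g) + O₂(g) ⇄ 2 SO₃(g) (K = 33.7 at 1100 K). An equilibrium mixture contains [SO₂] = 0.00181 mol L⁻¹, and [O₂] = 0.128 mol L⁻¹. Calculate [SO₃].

[SO₃] = 0.00376 mol L⁻¹

At equilibrium, K = [SO₃]² / ([SO₂]²·[O₂]) = 33.7.
([SO₃])² / ((0.00181)²·(0.128)) = 33.7
[SO₃]² = 1.41×10⁻⁵ ⇒ [SO₃] = 0.00376 mol L⁻¹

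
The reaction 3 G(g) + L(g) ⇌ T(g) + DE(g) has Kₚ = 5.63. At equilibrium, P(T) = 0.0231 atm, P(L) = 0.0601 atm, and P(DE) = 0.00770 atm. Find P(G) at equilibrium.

P(G) = 0.0807 atm

At equilibrium, Kₚ = P(T)·P(DE) / (P(G)³·P(L)) = 5.63.
(0.0231)·(0.00770) / ((P(G))³·(0.0601)) = 5.63
P(G)³ = 5.26×10⁻⁴ ⇒ P(G) = 0.0807 atm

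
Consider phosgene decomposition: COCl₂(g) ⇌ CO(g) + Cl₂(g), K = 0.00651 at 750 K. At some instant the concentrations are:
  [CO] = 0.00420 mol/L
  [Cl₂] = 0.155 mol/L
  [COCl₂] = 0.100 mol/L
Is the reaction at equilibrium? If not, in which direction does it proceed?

Q = [CO]·[Cl₂] / [COCl₂] = (0.00420)·(0.155) / (0.100) = 0.00651
Q = 0.00651 = K, so the system is already at equilibrium.

at equilibrium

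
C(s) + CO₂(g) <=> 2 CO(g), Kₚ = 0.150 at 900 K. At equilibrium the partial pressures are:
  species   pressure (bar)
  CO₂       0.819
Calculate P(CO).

P(CO) = 0.350 bar

(C is a pure solid — omitted from Kₚ.)
At equilibrium, Kₚ = P(CO)² / P(CO₂) = 0.150.
(P(CO))² / (0.819) = 0.150
P(CO)² = 0.123 ⇒ P(CO) = 0.350 bar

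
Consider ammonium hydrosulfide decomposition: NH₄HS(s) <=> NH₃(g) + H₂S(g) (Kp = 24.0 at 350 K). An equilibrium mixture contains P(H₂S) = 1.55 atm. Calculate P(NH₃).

(NH₄HS is a pure solid — omitted from Kp.)
At equilibrium, Kp = P(NH₃)·P(H₂S) = 24.0.
(P(NH₃))·(1.55) = 24.0
P(NH₃) = 15.5 atm

P(NH₃) = 15.5 atm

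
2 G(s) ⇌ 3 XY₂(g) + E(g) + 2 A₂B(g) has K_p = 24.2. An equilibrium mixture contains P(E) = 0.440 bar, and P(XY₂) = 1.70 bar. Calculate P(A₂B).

P(A₂B) = 3.35 bar

(G is a pure solid — omitted from K_p.)
At equilibrium, K_p = P(XY₂)³·P(E)·P(A₂B)² = 24.2.
(1.70)³·(0.440)·(P(A₂B))² = 24.2
P(A₂B)² = 11.2 ⇒ P(A₂B) = 3.35 bar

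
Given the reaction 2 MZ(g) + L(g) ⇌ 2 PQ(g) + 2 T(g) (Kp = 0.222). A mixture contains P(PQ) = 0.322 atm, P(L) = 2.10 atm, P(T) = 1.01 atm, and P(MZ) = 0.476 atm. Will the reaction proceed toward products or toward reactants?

neither direction; the system is at equilibrium

Qp = P(PQ)²·P(T)² / (P(MZ)²·P(L)) = (0.322)²·(1.01)² / ((0.476)²·(2.10)) = 0.222
Qp = 0.222 = Kp, so the system is already at equilibrium.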